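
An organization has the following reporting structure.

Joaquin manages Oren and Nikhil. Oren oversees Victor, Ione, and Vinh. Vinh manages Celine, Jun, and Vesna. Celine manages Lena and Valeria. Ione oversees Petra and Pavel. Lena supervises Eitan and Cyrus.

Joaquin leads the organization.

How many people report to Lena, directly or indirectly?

Lena directly manages Eitan, Cyrus. Eitan has no reports. Cyrus has no reports. So Lena's organization is 2 direct reports plus everyone under them: 1 + 1 = 2.

2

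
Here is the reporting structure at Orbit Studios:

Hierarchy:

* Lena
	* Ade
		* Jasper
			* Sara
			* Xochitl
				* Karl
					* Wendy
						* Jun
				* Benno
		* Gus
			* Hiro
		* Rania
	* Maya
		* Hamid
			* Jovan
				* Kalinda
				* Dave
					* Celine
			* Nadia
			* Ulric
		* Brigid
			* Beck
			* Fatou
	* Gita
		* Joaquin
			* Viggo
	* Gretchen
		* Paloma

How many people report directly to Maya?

Maya directly manages Hamid, Brigid. That is 2 direct reports.

2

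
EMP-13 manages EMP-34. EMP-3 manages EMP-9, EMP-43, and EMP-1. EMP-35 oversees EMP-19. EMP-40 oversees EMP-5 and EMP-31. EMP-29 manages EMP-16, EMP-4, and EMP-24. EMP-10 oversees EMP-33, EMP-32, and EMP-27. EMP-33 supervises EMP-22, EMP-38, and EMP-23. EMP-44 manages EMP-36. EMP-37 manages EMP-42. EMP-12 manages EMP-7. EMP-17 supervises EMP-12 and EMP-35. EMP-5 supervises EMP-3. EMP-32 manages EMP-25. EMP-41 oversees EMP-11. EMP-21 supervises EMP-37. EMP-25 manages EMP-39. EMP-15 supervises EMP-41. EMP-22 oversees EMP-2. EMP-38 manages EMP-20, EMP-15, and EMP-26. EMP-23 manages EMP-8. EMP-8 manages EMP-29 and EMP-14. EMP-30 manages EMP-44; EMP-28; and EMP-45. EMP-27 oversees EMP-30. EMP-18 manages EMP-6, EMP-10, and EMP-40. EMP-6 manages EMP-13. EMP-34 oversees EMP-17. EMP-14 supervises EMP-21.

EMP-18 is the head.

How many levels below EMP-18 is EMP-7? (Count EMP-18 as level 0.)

6

Chain from EMP-7 up to EMP-18: EMP-7 → EMP-12 → EMP-17 → EMP-34 → EMP-13 → EMP-6 → EMP-18. That is 6 steps up, so EMP-7 is 6 levels below EMP-18.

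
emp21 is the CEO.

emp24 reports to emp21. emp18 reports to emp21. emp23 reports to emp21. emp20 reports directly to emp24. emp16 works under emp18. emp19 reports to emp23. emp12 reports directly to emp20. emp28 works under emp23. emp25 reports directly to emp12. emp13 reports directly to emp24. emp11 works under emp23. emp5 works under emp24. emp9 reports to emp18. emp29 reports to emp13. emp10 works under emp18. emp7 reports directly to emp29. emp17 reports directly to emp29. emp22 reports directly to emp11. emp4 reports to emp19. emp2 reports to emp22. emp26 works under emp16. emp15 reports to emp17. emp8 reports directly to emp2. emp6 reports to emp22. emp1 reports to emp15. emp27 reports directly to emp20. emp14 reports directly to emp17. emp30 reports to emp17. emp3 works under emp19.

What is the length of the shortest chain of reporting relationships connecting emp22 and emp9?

emp22 is 3 levels below emp21, and emp9 is 2 levels below emp21 (their lowest common manager). The shortest path runs up from emp22 to emp21 and back down to emp9: 3 + 2 = 5 links.

5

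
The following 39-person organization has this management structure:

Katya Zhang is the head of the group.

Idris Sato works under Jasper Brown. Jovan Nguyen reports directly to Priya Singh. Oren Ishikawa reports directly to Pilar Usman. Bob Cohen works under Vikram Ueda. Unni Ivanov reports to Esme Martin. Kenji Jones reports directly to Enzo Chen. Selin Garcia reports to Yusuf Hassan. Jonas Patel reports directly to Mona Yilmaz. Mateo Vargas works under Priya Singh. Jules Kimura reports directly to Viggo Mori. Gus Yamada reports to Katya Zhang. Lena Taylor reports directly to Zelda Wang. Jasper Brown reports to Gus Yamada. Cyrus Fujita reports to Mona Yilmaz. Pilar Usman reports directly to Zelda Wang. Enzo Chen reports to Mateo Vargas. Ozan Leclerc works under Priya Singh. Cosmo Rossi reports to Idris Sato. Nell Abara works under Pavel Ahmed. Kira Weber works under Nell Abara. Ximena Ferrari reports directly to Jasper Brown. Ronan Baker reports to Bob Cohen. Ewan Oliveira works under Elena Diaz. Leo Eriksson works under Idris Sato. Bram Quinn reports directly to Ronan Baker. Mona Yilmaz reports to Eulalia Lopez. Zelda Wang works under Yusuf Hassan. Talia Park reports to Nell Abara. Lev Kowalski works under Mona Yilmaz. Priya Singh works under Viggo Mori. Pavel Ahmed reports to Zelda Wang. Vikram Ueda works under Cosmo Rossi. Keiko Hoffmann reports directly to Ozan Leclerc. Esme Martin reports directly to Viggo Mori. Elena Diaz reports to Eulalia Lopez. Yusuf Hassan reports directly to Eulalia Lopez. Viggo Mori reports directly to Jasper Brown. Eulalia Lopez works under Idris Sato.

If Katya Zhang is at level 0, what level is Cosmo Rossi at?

Chain from Cosmo Rossi up to Katya Zhang: Cosmo Rossi → Idris Sato → Jasper Brown → Gus Yamada → Katya Zhang. That is 4 steps up, so Cosmo Rossi is 4 levels below Katya Zhang.

4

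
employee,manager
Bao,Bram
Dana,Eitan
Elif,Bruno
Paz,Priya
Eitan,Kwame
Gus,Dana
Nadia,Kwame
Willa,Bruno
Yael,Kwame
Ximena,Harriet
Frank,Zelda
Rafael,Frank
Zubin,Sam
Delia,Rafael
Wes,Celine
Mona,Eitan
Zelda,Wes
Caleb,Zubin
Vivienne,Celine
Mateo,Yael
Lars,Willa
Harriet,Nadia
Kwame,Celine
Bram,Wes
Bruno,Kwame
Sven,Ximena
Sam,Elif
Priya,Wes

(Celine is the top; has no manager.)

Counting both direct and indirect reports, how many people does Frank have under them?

Frank directly manages Rafael. Under Rafael: Delia (1). That's 2 in total.

2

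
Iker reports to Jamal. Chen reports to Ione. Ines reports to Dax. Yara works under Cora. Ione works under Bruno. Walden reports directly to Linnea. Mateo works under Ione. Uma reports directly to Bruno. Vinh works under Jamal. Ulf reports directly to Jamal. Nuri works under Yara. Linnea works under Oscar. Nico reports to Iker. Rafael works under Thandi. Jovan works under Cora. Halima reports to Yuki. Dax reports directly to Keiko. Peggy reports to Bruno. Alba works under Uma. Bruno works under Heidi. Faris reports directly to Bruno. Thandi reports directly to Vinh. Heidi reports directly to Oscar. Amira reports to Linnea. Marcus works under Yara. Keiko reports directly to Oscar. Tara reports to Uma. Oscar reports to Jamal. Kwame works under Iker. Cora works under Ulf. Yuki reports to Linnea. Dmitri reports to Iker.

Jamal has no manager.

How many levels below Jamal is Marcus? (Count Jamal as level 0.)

4

Chain from Marcus up to Jamal: Marcus → Yara → Cora → Ulf → Jamal. That is 4 steps up, so Marcus is 4 levels below Jamal.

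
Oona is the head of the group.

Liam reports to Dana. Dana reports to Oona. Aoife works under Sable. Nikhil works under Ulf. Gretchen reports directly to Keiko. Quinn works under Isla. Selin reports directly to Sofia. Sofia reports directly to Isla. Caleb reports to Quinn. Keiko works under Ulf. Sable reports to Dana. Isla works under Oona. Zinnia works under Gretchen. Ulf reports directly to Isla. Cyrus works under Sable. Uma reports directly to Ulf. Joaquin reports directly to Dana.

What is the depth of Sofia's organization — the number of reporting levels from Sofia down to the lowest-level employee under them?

The longest chain under Sofia runs Sofia → Selin, which is 1 level below Sofia.

1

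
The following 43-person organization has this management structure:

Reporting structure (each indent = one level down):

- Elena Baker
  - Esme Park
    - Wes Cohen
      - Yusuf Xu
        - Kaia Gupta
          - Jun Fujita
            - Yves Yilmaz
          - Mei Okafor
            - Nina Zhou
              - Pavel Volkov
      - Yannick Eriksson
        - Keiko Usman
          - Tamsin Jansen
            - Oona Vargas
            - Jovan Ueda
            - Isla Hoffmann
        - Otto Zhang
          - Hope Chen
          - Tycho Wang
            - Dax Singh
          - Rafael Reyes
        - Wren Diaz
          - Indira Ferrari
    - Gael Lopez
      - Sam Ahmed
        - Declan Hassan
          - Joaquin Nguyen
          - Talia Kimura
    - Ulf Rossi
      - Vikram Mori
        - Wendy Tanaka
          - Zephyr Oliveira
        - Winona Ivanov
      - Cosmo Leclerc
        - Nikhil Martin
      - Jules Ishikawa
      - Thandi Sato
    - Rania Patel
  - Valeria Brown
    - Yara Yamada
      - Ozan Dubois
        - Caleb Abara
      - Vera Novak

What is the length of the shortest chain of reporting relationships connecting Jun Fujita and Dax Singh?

Jun Fujita is 3 levels below Wes Cohen, and Dax Singh is 4 levels below Wes Cohen (their lowest common manager). The shortest path runs up from Jun Fujita to Wes Cohen and back down to Dax Singh: 3 + 4 = 7 links.

7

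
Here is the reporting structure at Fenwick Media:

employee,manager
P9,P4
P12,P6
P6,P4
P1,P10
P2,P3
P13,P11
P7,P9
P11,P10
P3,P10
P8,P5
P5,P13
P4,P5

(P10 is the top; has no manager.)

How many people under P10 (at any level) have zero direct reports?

5

The people in P10's organization with no one reporting to them are P2, P1, P8, P12, P7. That is 5.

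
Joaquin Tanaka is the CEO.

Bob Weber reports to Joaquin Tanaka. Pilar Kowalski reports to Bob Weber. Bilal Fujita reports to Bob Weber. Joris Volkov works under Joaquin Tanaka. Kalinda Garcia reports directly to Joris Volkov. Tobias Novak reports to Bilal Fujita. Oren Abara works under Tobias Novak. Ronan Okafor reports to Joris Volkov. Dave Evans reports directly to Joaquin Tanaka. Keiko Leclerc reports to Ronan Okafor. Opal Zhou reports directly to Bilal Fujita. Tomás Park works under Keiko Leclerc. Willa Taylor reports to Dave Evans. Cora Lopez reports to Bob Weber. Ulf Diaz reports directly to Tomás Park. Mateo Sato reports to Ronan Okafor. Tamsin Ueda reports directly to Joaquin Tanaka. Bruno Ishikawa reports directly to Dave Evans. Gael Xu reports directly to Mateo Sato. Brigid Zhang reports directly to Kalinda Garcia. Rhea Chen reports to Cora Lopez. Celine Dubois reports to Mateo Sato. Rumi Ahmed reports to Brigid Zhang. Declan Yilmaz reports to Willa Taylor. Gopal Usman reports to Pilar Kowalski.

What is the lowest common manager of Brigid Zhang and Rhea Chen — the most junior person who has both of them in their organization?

Brigid Zhang's chain of managers is Kalinda Garcia, Joris Volkov, Joaquin Tanaka. Rhea Chen's chain of managers is Cora Lopez, Bob Weber, Joaquin Tanaka. The first manager that appears in both chains is Joaquin Tanaka.

Joaquin Tanaka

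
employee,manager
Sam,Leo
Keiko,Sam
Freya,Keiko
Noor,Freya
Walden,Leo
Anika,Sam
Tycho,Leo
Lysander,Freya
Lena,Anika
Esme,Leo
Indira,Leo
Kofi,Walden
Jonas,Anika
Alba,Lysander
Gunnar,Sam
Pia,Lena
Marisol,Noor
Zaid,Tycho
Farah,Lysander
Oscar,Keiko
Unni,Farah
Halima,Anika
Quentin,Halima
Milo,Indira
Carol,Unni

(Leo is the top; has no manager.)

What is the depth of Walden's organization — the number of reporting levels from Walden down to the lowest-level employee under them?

The longest chain under Walden runs Walden → Kofi, which is 1 level below Walden.

1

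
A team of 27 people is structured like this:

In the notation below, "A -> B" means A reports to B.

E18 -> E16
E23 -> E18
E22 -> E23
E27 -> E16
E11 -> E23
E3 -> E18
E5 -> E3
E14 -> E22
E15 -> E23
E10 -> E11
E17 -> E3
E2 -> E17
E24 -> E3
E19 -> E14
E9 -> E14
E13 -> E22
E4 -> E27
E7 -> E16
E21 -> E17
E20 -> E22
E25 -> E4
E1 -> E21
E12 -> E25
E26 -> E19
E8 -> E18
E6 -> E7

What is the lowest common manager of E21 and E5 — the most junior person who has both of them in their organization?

E3

E21's chain of managers is E17, E3, E18, E16. E5's chain of managers is E3, E18, E16. The first manager that appears in both chains is E3.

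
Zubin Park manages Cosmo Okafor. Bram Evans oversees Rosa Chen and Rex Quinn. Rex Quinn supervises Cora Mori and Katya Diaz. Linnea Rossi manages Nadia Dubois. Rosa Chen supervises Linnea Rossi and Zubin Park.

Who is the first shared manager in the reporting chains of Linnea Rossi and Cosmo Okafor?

Linnea Rossi's chain of managers is Rosa Chen, Bram Evans. Cosmo Okafor's chain of managers is Zubin Park, Rosa Chen, Bram Evans. The first manager that appears in both chains is Rosa Chen.

Rosa Chen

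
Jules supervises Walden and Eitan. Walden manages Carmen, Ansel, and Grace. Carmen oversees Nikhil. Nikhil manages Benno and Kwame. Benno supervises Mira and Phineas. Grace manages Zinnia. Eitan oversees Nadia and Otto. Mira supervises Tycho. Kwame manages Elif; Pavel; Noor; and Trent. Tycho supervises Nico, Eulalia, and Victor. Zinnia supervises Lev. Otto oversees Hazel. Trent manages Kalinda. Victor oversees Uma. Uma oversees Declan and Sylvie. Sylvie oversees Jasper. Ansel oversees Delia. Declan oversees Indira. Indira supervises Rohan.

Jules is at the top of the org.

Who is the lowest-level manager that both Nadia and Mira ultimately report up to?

Jules

Nadia's chain of managers is Eitan, Jules. Mira's chain of managers is Benno, Nikhil, Carmen, Walden, Jules. The first manager that appears in both chains is Jules.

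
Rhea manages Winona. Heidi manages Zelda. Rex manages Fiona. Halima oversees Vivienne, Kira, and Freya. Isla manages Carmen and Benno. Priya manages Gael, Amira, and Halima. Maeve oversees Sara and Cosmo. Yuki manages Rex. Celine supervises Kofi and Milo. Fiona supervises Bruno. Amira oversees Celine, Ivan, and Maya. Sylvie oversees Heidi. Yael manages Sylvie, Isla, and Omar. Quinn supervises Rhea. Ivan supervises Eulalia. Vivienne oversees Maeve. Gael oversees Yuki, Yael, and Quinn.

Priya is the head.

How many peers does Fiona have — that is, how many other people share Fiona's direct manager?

Fiona reports to Rex, and Rex has no other direct reports. Fiona has 0 peers.

0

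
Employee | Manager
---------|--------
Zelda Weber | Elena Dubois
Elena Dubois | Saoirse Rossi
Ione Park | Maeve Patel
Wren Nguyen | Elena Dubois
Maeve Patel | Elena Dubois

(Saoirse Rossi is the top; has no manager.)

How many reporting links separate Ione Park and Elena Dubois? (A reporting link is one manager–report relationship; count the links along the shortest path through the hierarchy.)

Ione Park is in Elena Dubois's organization: the chain from Ione Park up to Elena Dubois is Ione Park → Maeve Patel → Elena Dubois, which is 2 links.

2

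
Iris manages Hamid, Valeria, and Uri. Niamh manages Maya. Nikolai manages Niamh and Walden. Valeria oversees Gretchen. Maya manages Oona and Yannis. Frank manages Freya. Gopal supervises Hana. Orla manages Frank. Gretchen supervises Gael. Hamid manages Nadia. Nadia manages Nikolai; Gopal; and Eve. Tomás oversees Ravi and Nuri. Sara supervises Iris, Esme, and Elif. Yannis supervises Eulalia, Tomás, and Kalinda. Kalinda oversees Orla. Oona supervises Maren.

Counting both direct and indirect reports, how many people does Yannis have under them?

Yannis directly manages Eulalia, Tomás, Kalinda. Eulalia has no reports. Under Tomás: Nuri, Ravi (2). Under Kalinda: Orla, Frank, Freya (3). So Yannis's organization is 3 direct reports plus everyone under them: 1 + 3 + 4 = 8.

8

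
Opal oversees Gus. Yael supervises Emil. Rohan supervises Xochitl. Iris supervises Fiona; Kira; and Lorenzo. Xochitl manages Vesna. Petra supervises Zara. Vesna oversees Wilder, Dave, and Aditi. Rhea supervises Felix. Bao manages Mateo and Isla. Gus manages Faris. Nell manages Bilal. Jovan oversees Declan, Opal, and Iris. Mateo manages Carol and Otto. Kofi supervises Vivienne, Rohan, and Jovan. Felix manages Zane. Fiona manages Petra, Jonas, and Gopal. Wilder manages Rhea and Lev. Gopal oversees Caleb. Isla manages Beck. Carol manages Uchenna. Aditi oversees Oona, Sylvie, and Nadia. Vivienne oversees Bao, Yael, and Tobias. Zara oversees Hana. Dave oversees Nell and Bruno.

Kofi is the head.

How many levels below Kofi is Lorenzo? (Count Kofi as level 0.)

Chain from Lorenzo up to Kofi: Lorenzo → Iris → Jovan → Kofi. That is 3 steps up, so Lorenzo is 3 levels below Kofi.

3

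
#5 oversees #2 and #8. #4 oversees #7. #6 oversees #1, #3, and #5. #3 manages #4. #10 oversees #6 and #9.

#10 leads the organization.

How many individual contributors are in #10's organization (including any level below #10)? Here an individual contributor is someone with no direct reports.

5

The people in #10's organization with no one reporting to them are #9, #8, #2, #7, #1. That is 5.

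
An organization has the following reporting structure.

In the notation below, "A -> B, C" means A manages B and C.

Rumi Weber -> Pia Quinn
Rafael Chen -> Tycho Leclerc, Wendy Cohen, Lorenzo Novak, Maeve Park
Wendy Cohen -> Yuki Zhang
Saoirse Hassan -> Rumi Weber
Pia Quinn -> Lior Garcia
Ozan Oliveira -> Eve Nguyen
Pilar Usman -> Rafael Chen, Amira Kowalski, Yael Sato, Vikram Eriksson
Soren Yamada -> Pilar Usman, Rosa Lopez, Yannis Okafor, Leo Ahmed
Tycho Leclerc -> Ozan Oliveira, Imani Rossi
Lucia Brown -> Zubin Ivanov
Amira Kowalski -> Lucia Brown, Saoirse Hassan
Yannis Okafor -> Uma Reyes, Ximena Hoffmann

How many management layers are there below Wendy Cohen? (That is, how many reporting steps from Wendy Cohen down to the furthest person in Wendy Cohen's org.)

The longest chain under Wendy Cohen runs Wendy Cohen → Yuki Zhang, which is 1 level below Wendy Cohen.

1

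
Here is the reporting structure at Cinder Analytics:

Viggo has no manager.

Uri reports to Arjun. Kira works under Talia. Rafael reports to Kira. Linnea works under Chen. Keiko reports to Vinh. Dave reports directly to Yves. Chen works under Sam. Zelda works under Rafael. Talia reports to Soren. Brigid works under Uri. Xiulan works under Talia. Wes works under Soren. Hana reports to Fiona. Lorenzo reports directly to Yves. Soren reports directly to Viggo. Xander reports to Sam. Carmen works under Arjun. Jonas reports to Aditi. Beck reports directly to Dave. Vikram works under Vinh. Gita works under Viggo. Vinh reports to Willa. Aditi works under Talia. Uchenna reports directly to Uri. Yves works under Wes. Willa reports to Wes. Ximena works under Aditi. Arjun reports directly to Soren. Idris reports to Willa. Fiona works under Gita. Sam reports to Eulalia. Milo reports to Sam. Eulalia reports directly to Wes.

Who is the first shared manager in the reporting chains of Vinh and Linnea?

Vinh's chain of managers is Willa, Wes, Soren, Viggo. Linnea's chain of managers is Chen, Sam, Eulalia, Wes, Soren, Viggo. The first manager that appears in both chains is Wes.

Wes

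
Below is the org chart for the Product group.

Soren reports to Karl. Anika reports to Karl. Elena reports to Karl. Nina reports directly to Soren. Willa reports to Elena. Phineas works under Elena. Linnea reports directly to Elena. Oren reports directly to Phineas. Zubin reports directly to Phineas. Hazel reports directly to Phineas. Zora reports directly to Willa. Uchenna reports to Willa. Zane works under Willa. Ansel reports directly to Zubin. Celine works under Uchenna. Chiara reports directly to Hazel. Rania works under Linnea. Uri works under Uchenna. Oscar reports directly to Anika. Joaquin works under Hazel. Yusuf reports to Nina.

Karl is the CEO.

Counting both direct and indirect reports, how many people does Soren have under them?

2

Soren directly manages Nina. Under Nina: Yusuf (1). That's 2 in total.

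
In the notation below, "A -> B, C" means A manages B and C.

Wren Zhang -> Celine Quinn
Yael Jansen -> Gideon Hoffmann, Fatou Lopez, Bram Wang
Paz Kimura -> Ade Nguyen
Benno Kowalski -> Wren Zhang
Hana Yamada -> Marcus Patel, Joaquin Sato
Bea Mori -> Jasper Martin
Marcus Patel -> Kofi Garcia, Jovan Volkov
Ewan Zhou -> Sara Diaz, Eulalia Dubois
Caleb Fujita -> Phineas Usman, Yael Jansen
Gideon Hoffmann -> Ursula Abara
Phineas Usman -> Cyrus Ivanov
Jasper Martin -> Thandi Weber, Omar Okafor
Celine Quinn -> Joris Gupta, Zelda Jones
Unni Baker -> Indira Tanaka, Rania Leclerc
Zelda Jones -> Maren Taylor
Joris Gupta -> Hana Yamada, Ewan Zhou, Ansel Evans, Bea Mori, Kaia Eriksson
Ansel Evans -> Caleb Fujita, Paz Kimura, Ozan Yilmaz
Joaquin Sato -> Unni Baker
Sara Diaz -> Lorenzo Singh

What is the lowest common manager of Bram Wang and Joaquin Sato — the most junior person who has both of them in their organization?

Joris Gupta

Bram Wang's chain of managers is Yael Jansen, Caleb Fujita, Ansel Evans, Joris Gupta, Celine Quinn, Wren Zhang, Benno Kowalski. Joaquin Sato's chain of managers is Hana Yamada, Joris Gupta, Celine Quinn, Wren Zhang, Benno Kowalski. The first manager that appears in both chains is Joris Gupta.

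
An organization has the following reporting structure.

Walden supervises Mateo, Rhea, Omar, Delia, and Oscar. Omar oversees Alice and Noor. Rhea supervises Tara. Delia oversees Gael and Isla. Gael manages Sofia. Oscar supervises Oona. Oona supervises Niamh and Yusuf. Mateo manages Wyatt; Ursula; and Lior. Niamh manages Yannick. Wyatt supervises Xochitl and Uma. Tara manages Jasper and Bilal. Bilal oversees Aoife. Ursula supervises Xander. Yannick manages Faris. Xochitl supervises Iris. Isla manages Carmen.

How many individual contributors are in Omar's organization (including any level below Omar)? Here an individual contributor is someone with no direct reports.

2

The people in Omar's organization with no one reporting to them are Noor, Alice. That is 2.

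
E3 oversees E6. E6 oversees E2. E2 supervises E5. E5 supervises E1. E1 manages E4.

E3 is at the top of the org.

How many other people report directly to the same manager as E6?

E6 reports to E3, and E3 has no other direct reports. E6 has 0 peers.

0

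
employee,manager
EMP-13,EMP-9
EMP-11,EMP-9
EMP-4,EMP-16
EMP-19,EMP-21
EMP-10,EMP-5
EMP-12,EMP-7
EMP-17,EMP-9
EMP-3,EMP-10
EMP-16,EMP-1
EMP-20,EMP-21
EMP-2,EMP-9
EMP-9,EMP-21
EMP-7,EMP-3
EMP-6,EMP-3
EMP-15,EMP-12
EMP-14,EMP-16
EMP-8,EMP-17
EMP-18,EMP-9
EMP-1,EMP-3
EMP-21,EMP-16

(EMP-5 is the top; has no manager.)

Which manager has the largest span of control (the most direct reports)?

Direct-report counts: EMP-5 has 1; EMP-10 has 1; EMP-3 has 3; EMP-7 has 1; EMP-12 has 1; EMP-1 has 1; EMP-16 has 3; EMP-21 has 3; EMP-9 has 5; EMP-17 has 1. The largest is 5, held by EMP-9.

EMP-9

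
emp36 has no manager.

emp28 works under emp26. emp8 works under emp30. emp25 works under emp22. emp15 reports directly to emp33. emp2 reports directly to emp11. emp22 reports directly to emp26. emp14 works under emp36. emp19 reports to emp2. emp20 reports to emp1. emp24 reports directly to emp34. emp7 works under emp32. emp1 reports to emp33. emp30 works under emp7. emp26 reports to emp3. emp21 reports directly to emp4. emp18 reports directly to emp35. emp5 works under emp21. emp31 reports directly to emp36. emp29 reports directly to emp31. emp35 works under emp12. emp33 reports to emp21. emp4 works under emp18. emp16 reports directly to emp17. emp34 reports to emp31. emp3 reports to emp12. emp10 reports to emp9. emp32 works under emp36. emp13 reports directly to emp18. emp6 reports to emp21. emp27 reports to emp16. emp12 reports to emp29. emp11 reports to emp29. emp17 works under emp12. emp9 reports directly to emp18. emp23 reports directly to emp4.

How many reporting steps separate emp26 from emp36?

5

Chain from emp26 up to emp36: emp26 → emp3 → emp12 → emp29 → emp31 → emp36. That is 5 steps up, so emp26 is 5 levels below emp36.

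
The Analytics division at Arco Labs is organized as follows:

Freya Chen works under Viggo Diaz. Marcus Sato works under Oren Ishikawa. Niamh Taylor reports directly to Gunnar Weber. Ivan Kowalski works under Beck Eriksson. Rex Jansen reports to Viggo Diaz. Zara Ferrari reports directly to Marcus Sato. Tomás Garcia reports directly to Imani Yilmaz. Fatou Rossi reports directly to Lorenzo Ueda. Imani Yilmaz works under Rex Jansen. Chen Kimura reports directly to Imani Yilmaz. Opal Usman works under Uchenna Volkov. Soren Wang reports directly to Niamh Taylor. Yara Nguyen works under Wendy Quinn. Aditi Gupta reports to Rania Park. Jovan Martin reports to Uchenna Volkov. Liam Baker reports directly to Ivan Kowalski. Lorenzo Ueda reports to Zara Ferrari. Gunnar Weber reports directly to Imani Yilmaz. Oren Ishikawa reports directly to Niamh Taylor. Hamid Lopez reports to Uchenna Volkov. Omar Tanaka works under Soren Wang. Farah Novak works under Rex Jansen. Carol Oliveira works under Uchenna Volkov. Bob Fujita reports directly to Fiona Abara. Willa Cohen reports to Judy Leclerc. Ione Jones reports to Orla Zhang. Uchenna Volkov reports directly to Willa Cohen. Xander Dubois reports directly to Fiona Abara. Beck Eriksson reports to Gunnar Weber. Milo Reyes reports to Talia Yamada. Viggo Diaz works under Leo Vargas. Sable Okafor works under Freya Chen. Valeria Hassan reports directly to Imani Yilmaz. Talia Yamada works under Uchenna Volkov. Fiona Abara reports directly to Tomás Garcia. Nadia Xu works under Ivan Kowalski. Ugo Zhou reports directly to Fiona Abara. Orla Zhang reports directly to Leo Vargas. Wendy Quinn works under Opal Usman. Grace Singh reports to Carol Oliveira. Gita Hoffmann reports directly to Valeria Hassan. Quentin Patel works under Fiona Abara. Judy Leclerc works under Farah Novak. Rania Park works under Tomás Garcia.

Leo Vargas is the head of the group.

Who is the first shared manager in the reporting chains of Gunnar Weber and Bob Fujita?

Imani Yilmaz

Gunnar Weber's chain of managers is Imani Yilmaz, Rex Jansen, Viggo Diaz, Leo Vargas. Bob Fujita's chain of managers is Fiona Abara, Tomás Garcia, Imani Yilmaz, Rex Jansen, Viggo Diaz, Leo Vargas. The first manager that appears in both chains is Imani Yilmaz.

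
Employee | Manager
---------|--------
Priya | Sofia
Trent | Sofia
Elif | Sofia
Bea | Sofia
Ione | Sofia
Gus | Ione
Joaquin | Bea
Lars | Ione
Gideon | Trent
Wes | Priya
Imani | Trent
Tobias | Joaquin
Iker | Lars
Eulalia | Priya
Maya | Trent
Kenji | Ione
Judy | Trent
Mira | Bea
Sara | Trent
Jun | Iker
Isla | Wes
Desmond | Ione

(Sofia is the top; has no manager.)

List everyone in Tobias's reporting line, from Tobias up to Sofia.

Tobias reports to Joaquin. Joaquin reports to Bea. Bea reports to Sofia. Sofia is at the top.

Tobias -> Joaquin -> Bea -> Sofia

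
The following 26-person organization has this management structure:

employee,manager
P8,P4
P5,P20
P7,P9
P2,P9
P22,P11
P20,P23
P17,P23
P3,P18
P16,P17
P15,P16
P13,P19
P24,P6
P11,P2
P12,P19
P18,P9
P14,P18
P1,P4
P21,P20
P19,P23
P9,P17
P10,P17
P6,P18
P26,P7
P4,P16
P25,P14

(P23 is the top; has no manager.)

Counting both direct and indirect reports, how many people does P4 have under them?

P4 directly manages P1, P8. P1 has no reports. P8 has no reports. So P4's organization is 2 direct reports plus everyone under them: 1 + 1 = 2.

2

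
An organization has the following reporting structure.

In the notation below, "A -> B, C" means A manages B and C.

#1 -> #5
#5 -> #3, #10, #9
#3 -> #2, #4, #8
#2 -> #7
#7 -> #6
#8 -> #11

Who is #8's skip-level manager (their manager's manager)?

#8 reports to #3, and #3 reports to #5. So #8's skip-level manager is #5.

#5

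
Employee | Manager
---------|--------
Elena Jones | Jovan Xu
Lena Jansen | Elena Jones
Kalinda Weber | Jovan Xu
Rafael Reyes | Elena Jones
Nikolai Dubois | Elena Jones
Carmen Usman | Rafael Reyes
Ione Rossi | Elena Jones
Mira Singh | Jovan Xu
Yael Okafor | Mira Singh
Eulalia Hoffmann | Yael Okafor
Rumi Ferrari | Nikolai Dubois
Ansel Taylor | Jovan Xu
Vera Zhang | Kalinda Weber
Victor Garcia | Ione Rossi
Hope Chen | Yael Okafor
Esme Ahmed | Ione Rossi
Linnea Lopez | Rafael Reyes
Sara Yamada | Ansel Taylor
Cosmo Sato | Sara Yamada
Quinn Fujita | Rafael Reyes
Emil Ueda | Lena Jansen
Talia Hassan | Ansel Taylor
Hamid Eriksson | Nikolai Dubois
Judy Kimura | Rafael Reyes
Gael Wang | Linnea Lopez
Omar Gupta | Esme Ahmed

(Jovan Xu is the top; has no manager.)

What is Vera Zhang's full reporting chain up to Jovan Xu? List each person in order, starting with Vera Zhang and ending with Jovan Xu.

Vera Zhang reports to Kalinda Weber. Kalinda Weber reports to Jovan Xu. Jovan Xu is at the top.

Vera Zhang -> Kalinda Weber -> Jovan Xu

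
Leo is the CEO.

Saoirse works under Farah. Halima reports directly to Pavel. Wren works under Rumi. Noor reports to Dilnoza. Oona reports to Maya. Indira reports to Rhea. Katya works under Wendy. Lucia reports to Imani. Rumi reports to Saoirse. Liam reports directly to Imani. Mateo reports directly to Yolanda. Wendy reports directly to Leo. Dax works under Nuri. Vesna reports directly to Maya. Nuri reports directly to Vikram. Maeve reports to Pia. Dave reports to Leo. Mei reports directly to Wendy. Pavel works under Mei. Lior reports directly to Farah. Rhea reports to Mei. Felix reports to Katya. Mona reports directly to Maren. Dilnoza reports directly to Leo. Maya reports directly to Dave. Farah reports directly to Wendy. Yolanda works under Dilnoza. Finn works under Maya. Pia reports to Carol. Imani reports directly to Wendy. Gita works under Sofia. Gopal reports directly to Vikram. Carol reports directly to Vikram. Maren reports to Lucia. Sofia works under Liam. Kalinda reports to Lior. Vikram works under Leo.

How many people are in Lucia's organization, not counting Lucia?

Lucia directly manages Maren. Under Maren: Mona (1). That's 2 in total.

2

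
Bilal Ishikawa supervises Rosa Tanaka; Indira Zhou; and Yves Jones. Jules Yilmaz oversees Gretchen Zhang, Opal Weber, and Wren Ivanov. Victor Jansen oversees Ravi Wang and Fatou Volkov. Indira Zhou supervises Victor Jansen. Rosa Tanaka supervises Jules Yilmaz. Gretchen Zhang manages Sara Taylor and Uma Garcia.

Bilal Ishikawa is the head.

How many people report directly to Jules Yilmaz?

3

Jules Yilmaz directly manages Gretchen Zhang, Opal Weber, Wren Ivanov. That is 3 direct reports.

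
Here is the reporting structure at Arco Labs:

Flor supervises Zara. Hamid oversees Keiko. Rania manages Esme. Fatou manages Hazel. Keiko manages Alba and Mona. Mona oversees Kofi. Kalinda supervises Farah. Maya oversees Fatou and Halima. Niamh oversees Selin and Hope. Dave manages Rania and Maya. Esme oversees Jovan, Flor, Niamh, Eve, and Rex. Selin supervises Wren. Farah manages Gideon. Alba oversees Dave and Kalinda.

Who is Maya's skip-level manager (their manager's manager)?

Maya reports to Dave, and Dave reports to Alba. So Maya's skip-level manager is Alba.

Alba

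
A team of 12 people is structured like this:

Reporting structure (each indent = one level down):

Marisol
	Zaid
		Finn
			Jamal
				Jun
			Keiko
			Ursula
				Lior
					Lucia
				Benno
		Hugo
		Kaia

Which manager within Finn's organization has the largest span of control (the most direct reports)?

Finn

Direct-report counts within Finn's organization: Finn has 3; Ursula has 2; Lior has 1; Jamal has 1. The largest is 3, held by Finn.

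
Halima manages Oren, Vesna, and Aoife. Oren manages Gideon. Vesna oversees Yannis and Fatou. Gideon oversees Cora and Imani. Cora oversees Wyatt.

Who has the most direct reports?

Halima

Direct-report counts: Halima has 3; Vesna has 2; Oren has 1; Gideon has 2; Cora has 1. The largest is 3, held by Halima.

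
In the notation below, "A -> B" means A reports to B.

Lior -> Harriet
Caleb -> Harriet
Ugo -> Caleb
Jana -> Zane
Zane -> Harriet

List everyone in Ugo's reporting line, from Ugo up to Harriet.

Ugo reports to Caleb. Caleb reports to Harriet. Harriet is at the top.

Ugo -> Caleb -> Harriet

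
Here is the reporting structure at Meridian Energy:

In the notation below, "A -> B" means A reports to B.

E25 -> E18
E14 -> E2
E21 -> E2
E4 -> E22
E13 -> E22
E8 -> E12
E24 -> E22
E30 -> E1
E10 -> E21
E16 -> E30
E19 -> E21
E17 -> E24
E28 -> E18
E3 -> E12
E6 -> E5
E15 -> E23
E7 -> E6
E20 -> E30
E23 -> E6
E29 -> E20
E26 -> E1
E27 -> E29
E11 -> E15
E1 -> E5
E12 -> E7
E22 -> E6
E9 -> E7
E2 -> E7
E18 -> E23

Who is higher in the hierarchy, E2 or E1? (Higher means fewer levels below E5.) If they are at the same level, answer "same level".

E1

E2 is 3 levels below E5; E1 is 1. E1 is higher.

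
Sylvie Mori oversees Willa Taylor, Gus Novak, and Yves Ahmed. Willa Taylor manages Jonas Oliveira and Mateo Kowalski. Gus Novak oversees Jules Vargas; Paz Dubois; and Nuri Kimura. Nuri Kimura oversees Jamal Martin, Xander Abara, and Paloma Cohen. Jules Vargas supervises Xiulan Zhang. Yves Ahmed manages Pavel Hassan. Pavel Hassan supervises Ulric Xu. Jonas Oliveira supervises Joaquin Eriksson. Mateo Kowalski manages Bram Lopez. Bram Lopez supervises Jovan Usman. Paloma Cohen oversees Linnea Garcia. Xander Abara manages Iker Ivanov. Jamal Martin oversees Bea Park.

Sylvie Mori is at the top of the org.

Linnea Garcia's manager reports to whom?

Nuri Kimura

Linnea Garcia reports to Paloma Cohen, and Paloma Cohen reports to Nuri Kimura. So Linnea Garcia's skip-level manager is Nuri Kimura.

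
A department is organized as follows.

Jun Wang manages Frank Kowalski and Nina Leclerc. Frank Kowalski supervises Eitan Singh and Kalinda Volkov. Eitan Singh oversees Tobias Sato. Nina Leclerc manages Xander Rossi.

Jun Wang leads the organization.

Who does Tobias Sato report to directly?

Eitan Singh

Tobias Sato reports directly to Eitan Singh.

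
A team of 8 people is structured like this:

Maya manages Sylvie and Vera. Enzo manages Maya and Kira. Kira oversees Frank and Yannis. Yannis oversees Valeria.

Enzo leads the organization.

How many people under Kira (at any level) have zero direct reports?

2

The people in Kira's organization with no one reporting to them are Valeria, Frank. That is 2.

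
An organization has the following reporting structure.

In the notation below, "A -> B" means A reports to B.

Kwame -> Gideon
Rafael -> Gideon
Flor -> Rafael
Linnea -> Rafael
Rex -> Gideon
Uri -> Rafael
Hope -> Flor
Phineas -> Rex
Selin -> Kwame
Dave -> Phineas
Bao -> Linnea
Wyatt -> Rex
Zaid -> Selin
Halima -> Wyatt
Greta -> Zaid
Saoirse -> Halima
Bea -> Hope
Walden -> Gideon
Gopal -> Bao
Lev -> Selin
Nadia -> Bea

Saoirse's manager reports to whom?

Wyatt

Saoirse reports to Halima, and Halima reports to Wyatt. So Saoirse's skip-level manager is Wyatt.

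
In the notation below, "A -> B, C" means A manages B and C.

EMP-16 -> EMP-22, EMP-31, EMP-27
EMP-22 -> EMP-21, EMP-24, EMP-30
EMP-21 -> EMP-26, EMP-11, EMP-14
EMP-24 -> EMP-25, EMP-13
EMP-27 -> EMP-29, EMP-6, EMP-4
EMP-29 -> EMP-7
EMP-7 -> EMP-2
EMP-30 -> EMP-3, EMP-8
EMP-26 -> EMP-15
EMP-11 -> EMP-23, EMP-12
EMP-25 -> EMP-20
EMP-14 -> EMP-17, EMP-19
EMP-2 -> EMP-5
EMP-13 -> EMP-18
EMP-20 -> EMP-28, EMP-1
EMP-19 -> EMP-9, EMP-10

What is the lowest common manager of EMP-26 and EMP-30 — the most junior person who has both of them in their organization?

EMP-22

EMP-26's chain of managers is EMP-21, EMP-22, EMP-16. EMP-30's chain of managers is EMP-22, EMP-16. The first manager that appears in both chains is EMP-22.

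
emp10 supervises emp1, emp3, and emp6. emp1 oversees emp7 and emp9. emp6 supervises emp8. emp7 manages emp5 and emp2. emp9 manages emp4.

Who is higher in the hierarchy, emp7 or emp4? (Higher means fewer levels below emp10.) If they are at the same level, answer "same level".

emp7

emp7 is 2 levels below emp10; emp4 is 3. emp7 is higher.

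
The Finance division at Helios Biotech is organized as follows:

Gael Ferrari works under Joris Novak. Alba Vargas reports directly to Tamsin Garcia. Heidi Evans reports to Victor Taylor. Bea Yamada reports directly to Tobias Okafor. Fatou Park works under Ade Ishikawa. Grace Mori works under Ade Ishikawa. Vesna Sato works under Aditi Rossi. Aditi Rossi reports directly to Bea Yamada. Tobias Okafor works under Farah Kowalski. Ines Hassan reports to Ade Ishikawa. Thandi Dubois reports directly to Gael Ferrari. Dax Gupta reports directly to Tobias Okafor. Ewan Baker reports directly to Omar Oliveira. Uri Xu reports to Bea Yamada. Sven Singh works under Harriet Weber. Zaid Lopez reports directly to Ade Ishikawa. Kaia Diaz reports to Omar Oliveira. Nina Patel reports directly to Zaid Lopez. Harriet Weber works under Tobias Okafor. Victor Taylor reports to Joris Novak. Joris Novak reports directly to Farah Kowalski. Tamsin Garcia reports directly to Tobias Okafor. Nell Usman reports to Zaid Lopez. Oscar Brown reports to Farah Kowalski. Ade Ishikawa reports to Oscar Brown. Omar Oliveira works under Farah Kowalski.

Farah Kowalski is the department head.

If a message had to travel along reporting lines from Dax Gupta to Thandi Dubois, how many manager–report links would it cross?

Dax Gupta is 2 levels below Farah Kowalski, and Thandi Dubois is 3 levels below Farah Kowalski (their lowest common manager). The shortest path runs up from Dax Gupta to Farah Kowalski and back down to Thandi Dubois: 2 + 3 = 5 links.

5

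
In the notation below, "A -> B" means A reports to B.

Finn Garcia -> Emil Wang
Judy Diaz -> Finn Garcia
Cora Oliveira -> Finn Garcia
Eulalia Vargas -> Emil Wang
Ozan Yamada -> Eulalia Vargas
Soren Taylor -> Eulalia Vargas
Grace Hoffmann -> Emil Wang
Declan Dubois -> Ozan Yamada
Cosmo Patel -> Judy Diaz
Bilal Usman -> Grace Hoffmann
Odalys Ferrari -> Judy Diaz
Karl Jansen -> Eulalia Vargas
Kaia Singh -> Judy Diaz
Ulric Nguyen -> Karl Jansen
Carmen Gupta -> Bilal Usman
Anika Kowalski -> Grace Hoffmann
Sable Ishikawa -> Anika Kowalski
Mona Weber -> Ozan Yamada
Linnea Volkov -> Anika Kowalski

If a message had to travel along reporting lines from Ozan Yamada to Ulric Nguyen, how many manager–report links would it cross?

Ozan Yamada is 1 level below Eulalia Vargas, and Ulric Nguyen is 2 levels below Eulalia Vargas (their lowest common manager). The shortest path runs up from Ozan Yamada to Eulalia Vargas and back down to Ulric Nguyen: 1 + 2 = 3 links.

3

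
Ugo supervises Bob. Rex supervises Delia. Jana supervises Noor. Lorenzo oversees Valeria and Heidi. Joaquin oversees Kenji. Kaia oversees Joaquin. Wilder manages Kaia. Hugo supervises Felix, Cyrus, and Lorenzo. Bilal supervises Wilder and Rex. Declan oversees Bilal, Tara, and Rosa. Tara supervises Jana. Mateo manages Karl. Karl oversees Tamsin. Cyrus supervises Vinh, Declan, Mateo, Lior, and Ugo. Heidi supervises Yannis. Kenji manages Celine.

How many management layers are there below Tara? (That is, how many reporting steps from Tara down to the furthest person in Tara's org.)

2

The longest chain under Tara runs Tara → Jana → Noor, which is 2 levels below Tara.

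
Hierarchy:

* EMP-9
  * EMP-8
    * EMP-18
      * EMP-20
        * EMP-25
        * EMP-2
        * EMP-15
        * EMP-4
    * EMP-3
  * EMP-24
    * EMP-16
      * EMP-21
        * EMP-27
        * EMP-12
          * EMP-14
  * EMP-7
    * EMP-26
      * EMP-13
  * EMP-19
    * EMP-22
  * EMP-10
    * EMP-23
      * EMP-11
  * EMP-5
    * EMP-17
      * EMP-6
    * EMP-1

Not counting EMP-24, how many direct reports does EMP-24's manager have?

5

EMP-24 reports to EMP-9. EMP-9's other direct reports are EMP-8, EMP-7, EMP-19, EMP-10, EMP-5 — 5 peers.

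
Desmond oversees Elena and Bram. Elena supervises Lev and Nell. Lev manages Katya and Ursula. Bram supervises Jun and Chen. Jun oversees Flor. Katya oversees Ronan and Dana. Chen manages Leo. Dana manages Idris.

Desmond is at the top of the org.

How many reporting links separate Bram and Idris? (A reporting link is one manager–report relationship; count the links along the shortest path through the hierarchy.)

6

Bram is 1 level below Desmond, and Idris is 5 levels below Desmond (their lowest common manager). The shortest path runs up from Bram to Desmond and back down to Idris: 1 + 5 = 6 links.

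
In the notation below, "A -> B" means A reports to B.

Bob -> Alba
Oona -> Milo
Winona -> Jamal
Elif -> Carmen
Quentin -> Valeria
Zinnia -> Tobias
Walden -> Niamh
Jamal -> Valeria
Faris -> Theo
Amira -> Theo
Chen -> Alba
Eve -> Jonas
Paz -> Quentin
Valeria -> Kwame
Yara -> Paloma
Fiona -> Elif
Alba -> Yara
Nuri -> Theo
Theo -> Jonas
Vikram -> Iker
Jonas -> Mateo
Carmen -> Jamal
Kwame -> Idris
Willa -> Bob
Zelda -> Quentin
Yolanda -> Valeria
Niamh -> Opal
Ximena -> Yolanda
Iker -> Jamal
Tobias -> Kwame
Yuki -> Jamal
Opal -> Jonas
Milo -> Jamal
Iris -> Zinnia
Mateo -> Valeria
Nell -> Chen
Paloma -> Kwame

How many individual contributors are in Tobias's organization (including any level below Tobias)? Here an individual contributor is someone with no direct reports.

1

The only person in Tobias's organization with no one reporting to them is Iris. That is 1.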